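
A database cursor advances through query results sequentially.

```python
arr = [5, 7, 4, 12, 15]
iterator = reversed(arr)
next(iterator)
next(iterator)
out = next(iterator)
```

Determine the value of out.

Step 1: reversed([5, 7, 4, 12, 15]) gives iterator: [15, 12, 4, 7, 5].
Step 2: First next() = 15, second next() = 12.
Step 3: Third next() = 4.
Therefore out = 4.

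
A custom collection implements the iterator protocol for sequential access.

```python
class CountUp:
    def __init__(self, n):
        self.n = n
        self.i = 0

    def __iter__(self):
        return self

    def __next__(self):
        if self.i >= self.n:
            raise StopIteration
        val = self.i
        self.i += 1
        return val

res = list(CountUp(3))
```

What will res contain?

Step 1: CountUp(3) creates an iterator counting 0 to 2.
Step 2: list() consumes all values: [0, 1, 2].
Therefore res = [0, 1, 2].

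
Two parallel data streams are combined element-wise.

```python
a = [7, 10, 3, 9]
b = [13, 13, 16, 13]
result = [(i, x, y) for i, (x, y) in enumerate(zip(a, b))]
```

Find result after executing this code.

Step 1: enumerate(zip(a, b)) gives index with paired elements:
  i=0: (7, 13)
  i=1: (10, 13)
  i=2: (3, 16)
  i=3: (9, 13)
Therefore result = [(0, 7, 13), (1, 10, 13), (2, 3, 16), (3, 9, 13)].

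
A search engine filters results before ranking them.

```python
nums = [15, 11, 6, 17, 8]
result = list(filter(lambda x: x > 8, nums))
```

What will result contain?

Step 1: Filter elements > 8:
  15: kept
  11: kept
  6: removed
  17: kept
  8: removed
Therefore result = [15, 11, 17].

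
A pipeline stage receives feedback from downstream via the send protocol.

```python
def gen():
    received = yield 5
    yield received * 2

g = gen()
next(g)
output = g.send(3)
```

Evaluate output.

Step 1: next(g) advances to first yield, producing 5.
Step 2: send(3) resumes, received = 3.
Step 3: yield received * 2 = 3 * 2 = 6.
Therefore output = 6.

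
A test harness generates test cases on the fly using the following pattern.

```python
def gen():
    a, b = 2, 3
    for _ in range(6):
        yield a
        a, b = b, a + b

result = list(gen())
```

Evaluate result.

Step 1: Fibonacci-like sequence starting with a=2, b=3:
  Iteration 1: yield a=2, then a,b = 3,5
  Iteration 2: yield a=3, then a,b = 5,8
  Iteration 3: yield a=5, then a,b = 8,13
  Iteration 4: yield a=8, then a,b = 13,21
  Iteration 5: yield a=13, then a,b = 21,34
  Iteration 6: yield a=21, then a,b = 34,55
Therefore result = [2, 3, 5, 8, 13, 21].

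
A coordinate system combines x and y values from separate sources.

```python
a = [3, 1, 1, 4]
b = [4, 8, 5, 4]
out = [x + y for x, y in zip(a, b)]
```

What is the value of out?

Step 1: Add corresponding elements:
  3 + 4 = 7
  1 + 8 = 9
  1 + 5 = 6
  4 + 4 = 8
Therefore out = [7, 9, 6, 8].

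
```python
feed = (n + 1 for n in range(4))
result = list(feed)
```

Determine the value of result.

Step 1: For each n in range(4), compute n+1:
  n=0: 0+1 = 1
  n=1: 1+1 = 2
  n=2: 2+1 = 3
  n=3: 3+1 = 4
Therefore result = [1, 2, 3, 4].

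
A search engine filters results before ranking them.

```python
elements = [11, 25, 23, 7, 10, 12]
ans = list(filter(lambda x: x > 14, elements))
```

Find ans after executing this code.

Step 1: Filter elements > 14:
  11: removed
  25: kept
  23: kept
  7: removed
  10: removed
  12: removed
Therefore ans = [25, 23].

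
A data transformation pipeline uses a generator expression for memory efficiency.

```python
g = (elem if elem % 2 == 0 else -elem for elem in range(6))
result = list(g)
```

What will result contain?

Step 1: For each elem in range(6), yield elem if even, else -elem:
  elem=0: even, yield 0
  elem=1: odd, yield -1
  elem=2: even, yield 2
  elem=3: odd, yield -3
  elem=4: even, yield 4
  elem=5: odd, yield -5
Therefore result = [0, -1, 2, -3, 4, -5].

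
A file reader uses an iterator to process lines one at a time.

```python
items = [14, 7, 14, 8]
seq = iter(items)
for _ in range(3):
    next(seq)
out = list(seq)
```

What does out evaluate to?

Step 1: Create iterator over [14, 7, 14, 8].
Step 2: Advance 3 positions (consuming [14, 7, 14]).
Step 3: list() collects remaining elements: [8].
Therefore out = [8].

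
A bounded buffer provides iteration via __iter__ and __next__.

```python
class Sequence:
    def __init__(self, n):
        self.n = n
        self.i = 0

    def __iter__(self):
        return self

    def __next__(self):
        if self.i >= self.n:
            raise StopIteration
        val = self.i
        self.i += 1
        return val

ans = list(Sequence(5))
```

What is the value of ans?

Step 1: Sequence(5) creates an iterator counting 0 to 4.
Step 2: list() consumes all values: [0, 1, 2, 3, 4].
Therefore ans = [0, 1, 2, 3, 4].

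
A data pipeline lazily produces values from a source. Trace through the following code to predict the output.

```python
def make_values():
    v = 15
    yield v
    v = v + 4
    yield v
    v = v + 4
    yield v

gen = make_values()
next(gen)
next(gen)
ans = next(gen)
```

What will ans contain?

Step 1: Trace through generator execution:
  Yield 1: v starts at 15, yield 15
  Yield 2: v = 15 + 4 = 19, yield 19
  Yield 3: v = 19 + 4 = 23, yield 23
Step 2: First next() gets 15, second next() gets the second value, third next() yields 23.
Therefore ans = 23.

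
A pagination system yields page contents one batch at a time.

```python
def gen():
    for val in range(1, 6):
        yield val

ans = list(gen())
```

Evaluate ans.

Step 1: The generator yields each value from range(1, 6).
Step 2: list() consumes all yields: [1, 2, 3, 4, 5].
Therefore ans = [1, 2, 3, 4, 5].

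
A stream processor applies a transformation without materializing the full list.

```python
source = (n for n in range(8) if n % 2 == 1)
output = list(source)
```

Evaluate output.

Step 1: Filter range(8) keeping only odd values:
  n=0: even, excluded
  n=1: odd, included
  n=2: even, excluded
  n=3: odd, included
  n=4: even, excluded
  n=5: odd, included
  n=6: even, excluded
  n=7: odd, included
Therefore output = [1, 3, 5, 7].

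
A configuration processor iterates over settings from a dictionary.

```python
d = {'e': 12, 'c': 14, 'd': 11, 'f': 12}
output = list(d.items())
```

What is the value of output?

Step 1: d.items() returns (key, value) pairs in insertion order.
Therefore output = [('e', 12), ('c', 14), ('d', 11), ('f', 12)].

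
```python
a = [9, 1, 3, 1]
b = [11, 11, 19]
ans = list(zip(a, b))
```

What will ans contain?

Step 1: zip stops at shortest (len(a)=4, len(b)=3):
  Index 0: (9, 11)
  Index 1: (1, 11)
  Index 2: (3, 19)
Step 2: Last element of a (1) has no pair, dropped.
Therefore ans = [(9, 11), (1, 11), (3, 19)].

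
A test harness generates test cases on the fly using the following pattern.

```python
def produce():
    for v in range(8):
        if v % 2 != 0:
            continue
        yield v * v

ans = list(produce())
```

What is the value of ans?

Step 1: Only yield v**2 when v is divisible by 2:
  v=0: 0 % 2 == 0, yield 0**2 = 0
  v=2: 2 % 2 == 0, yield 2**2 = 4
  v=4: 4 % 2 == 0, yield 4**2 = 16
  v=6: 6 % 2 == 0, yield 6**2 = 36
Therefore ans = [0, 4, 16, 36].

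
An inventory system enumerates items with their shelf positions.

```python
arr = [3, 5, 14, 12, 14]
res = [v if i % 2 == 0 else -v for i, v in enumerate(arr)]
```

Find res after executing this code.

Step 1: For each (i, v), keep v if i is even, negate if odd:
  i=0 (even): keep 3
  i=1 (odd): negate to -5
  i=2 (even): keep 14
  i=3 (odd): negate to -12
  i=4 (even): keep 14
Therefore res = [3, -5, 14, -12, 14].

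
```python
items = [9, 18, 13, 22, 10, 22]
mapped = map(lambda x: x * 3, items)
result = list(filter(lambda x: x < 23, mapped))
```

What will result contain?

Step 1: Map x * 3:
  9 -> 27
  18 -> 54
  13 -> 39
  22 -> 66
  10 -> 30
  22 -> 66
Step 2: Filter for < 23:
  27: removed
  54: removed
  39: removed
  66: removed
  30: removed
  66: removed
Therefore result = [].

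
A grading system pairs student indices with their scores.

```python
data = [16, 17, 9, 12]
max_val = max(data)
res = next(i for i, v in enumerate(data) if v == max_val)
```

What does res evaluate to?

Step 1: max([16, 17, 9, 12]) = 17.
Step 2: Find first index where value == 17:
  Index 0: 16 != 17
  Index 1: 17 == 17, found!
Therefore res = 1.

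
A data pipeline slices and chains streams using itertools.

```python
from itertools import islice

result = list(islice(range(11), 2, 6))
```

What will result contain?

Step 1: islice(range(11), 2, 6) takes elements at indices [2, 6).
Step 2: Elements: [2, 3, 4, 5].
Therefore result = [2, 3, 4, 5].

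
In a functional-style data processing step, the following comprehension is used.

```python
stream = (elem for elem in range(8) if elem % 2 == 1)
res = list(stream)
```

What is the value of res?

Step 1: Filter range(8) keeping only odd values:
  elem=0: even, excluded
  elem=1: odd, included
  elem=2: even, excluded
  elem=3: odd, included
  elem=4: even, excluded
  elem=5: odd, included
  elem=6: even, excluded
  elem=7: odd, included
Therefore res = [1, 3, 5, 7].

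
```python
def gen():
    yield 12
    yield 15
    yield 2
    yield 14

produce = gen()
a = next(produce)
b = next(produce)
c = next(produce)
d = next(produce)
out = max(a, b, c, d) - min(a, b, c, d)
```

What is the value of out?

Step 1: Create generator and consume all values:
  a = next(produce) = 12
  b = next(produce) = 15
  c = next(produce) = 2
  d = next(produce) = 14
Step 2: max = 15, min = 2, out = 15 - 2 = 13.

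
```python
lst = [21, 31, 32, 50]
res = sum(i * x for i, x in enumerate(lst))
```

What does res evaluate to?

Step 1: Compute i * x for each (i, x) in enumerate([21, 31, 32, 50]):
  i=0, x=21: 0*21 = 0
  i=1, x=31: 1*31 = 31
  i=2, x=32: 2*32 = 64
  i=3, x=50: 3*50 = 150
Step 2: sum = 0 + 31 + 64 + 150 = 245.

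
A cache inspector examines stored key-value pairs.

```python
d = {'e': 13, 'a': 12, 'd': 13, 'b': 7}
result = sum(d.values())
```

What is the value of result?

Step 1: d.values() = [13, 12, 13, 7].
Step 2: sum = 45.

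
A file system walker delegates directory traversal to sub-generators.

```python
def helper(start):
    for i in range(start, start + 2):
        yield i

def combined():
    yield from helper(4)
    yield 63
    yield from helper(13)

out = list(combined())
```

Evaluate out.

Step 1: combined() delegates to helper(4):
  yield 4
  yield 5
Step 2: yield 63
Step 3: Delegates to helper(13):
  yield 13
  yield 14
Therefore out = [4, 5, 63, 13, 14].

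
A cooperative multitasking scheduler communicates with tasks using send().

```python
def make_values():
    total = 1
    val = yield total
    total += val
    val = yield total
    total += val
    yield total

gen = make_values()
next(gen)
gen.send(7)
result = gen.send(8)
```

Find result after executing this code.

Step 1: next() -> yield total=1.
Step 2: send(7) -> val=7, total = 1+7 = 8, yield 8.
Step 3: send(8) -> val=8, total = 8+8 = 16, yield 16.
Therefore result = 16.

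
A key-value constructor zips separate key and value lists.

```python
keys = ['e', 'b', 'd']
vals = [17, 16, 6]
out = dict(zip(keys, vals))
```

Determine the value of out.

Step 1: zip pairs keys with values:
  'e' -> 17
  'b' -> 16
  'd' -> 6
Therefore out = {'e': 17, 'b': 16, 'd': 6}.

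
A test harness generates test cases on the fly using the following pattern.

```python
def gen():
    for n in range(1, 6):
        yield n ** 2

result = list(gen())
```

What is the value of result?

Step 1: For each n in range(1, 6), yield n**2:
  n=1: yield 1**2 = 1
  n=2: yield 2**2 = 4
  n=3: yield 3**2 = 9
  n=4: yield 4**2 = 16
  n=5: yield 5**2 = 25
Therefore result = [1, 4, 9, 16, 25].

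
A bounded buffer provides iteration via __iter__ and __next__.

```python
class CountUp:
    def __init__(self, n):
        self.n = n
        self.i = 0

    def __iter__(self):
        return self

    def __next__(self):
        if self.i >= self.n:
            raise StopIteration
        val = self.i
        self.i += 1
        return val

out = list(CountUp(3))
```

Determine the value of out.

Step 1: CountUp(3) creates an iterator counting 0 to 2.
Step 2: list() consumes all values: [0, 1, 2].
Therefore out = [0, 1, 2].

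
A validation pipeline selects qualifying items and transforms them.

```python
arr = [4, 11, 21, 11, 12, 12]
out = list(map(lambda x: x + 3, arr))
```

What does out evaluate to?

Step 1: Apply lambda x: x + 3 to each element:
  4 -> 7
  11 -> 14
  21 -> 24
  11 -> 14
  12 -> 15
  12 -> 15
Therefore out = [7, 14, 24, 14, 15, 15].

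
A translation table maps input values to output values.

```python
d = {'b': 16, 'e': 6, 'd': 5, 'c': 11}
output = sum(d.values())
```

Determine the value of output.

Step 1: d.values() = [16, 6, 5, 11].
Step 2: sum = 38.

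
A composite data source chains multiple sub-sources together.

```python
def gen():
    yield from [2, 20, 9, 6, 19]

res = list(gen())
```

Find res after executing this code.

Step 1: yield from delegates to the iterable, yielding each element.
Step 2: Collected values: [2, 20, 9, 6, 19].
Therefore res = [2, 20, 9, 6, 19].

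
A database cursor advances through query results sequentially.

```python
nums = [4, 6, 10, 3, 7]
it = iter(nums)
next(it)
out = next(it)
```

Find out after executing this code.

Step 1: Create iterator over [4, 6, 10, 3, 7].
Step 2: next() consumes 4.
Step 3: next() returns 6.
Therefore out = 6.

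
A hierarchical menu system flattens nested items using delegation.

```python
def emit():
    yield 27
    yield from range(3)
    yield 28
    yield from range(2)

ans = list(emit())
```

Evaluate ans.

Step 1: Trace yields in order:
  yield 27
  yield 0
  yield 1
  yield 2
  yield 28
  yield 0
  yield 1
Therefore ans = [27, 0, 1, 2, 28, 0, 1].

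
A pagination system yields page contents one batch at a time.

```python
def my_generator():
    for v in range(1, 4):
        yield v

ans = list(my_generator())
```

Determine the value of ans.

Step 1: The generator yields each value from range(1, 4).
Step 2: list() consumes all yields: [1, 2, 3].
Therefore ans = [1, 2, 3].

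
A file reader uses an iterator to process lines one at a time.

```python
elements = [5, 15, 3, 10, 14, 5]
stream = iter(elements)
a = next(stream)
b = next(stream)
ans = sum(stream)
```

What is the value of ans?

Step 1: Create iterator over [5, 15, 3, 10, 14, 5].
Step 2: a = next() = 5, b = next() = 15.
Step 3: sum() of remaining [3, 10, 14, 5] = 32.
Therefore ans = 32.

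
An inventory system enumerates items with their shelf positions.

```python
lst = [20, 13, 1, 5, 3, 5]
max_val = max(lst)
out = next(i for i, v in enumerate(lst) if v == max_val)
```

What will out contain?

Step 1: max([20, 13, 1, 5, 3, 5]) = 20.
Step 2: Find first index where value == 20:
  Index 0: 20 == 20, found!
Therefore out = 0.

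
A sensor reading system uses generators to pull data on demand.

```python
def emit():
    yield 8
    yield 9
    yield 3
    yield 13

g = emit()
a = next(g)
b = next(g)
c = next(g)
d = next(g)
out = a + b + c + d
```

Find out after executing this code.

Step 1: Create generator and consume all values:
  a = next(g) = 8
  b = next(g) = 9
  c = next(g) = 3
  d = next(g) = 13
Step 2: out = 8 + 9 + 3 + 13 = 33.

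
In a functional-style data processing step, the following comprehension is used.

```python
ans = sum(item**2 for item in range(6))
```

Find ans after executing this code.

Step 1: Compute item**2 for each item in range(6):
  item=0: 0**2 = 0
  item=1: 1**2 = 1
  item=2: 2**2 = 4
  item=3: 3**2 = 9
  item=4: 4**2 = 16
  item=5: 5**2 = 25
Step 2: sum = 0 + 1 + 4 + 9 + 16 + 25 = 55.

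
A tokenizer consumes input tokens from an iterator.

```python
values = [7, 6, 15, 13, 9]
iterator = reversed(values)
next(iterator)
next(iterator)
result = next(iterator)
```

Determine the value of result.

Step 1: reversed([7, 6, 15, 13, 9]) gives iterator: [9, 13, 15, 6, 7].
Step 2: First next() = 9, second next() = 13.
Step 3: Third next() = 15.
Therefore result = 15.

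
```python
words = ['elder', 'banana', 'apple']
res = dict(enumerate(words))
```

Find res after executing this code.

Step 1: enumerate pairs indices with words:
  0 -> 'elder'
  1 -> 'banana'
  2 -> 'apple'
Therefore res = {0: 'elder', 1: 'banana', 2: 'apple'}.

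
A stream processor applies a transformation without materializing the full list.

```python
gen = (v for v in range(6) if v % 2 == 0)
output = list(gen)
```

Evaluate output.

Step 1: Filter range(6) keeping only even values:
  v=0: even, included
  v=1: odd, excluded
  v=2: even, included
  v=3: odd, excluded
  v=4: even, included
  v=5: odd, excluded
Therefore output = [0, 2, 4].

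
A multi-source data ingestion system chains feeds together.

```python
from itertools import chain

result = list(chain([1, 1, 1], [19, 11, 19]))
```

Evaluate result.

Step 1: chain() concatenates iterables: [1, 1, 1] + [19, 11, 19].
Therefore result = [1, 1, 1, 19, 11, 19].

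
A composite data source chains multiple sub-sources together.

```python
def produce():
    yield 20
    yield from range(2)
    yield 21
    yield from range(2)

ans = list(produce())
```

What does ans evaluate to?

Step 1: Trace yields in order:
  yield 20
  yield 0
  yield 1
  yield 21
  yield 0
  yield 1
Therefore ans = [20, 0, 1, 21, 0, 1].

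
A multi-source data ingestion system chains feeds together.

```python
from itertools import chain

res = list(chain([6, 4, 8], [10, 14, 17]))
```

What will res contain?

Step 1: chain() concatenates iterables: [6, 4, 8] + [10, 14, 17].
Therefore res = [6, 4, 8, 10, 14, 17].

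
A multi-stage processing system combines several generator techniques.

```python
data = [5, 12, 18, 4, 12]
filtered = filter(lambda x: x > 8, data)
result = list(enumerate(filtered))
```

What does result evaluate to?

Step 1: Filter [5, 12, 18, 4, 12] for > 8: [12, 18, 12].
Step 2: enumerate re-indexes from 0: [(0, 12), (1, 18), (2, 12)].
Therefore result = [(0, 12), (1, 18), (2, 12)].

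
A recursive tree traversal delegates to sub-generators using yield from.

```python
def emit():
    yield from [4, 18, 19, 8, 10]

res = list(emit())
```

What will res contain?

Step 1: yield from delegates to the iterable, yielding each element.
Step 2: Collected values: [4, 18, 19, 8, 10].
Therefore res = [4, 18, 19, 8, 10].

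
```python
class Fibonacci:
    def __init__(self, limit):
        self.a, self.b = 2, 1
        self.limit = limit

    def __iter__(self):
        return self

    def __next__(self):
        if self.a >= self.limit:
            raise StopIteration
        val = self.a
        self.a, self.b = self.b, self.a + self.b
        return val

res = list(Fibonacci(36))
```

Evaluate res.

Step 1: Fibonacci-like sequence (a=2, b=1) until >= 36:
  Yield 2, then a,b = 1,3
  Yield 1, then a,b = 3,4
  Yield 3, then a,b = 4,7
  Yield 4, then a,b = 7,11
  Yield 7, then a,b = 11,18
  Yield 11, then a,b = 18,29
  Yield 18, then a,b = 29,47
  Yield 29, then a,b = 47,76
Step 2: 47 >= 36, stop.
Therefore res = [2, 1, 3, 4, 7, 11, 18, 29].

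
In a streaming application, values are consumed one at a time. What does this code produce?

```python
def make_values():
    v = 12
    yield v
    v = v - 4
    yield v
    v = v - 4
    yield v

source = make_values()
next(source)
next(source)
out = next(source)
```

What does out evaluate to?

Step 1: Trace through generator execution:
  Yield 1: v starts at 12, yield 12
  Yield 2: v = 12 - 4 = 8, yield 8
  Yield 3: v = 8 - 4 = 4, yield 4
Step 2: First next() gets 12, second next() gets the second value, third next() yields 4.
Therefore out = 4.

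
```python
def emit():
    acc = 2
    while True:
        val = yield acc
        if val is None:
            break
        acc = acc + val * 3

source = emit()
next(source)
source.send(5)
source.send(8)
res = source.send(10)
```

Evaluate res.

Step 1: next() -> yield acc=2.
Step 2: send(5) -> val=5, acc = 2 + 5*3 = 17, yield 17.
Step 3: send(8) -> val=8, acc = 17 + 8*3 = 41, yield 41.
Step 4: send(10) -> val=10, acc = 41 + 10*3 = 71, yield 71.
Therefore res = 71.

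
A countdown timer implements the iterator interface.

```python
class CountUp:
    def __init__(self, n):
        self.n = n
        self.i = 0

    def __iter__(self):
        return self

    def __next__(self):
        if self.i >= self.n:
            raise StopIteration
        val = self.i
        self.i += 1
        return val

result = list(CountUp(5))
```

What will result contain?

Step 1: CountUp(5) creates an iterator counting 0 to 4.
Step 2: list() consumes all values: [0, 1, 2, 3, 4].
Therefore result = [0, 1, 2, 3, 4].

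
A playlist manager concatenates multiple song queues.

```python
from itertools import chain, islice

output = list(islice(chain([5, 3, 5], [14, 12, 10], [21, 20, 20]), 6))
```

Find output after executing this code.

Step 1: chain([5, 3, 5], [14, 12, 10], [21, 20, 20]) = [5, 3, 5, 14, 12, 10, 21, 20, 20].
Step 2: islice takes first 6 elements: [5, 3, 5, 14, 12, 10].
Therefore output = [5, 3, 5, 14, 12, 10].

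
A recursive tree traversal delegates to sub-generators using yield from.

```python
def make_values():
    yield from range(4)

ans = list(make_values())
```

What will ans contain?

Step 1: yield from delegates to the iterable, yielding each element.
Step 2: Collected values: [0, 1, 2, 3].
Therefore ans = [0, 1, 2, 3].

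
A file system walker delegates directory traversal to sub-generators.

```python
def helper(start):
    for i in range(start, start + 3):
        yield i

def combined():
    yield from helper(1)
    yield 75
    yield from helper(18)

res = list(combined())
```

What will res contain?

Step 1: combined() delegates to helper(1):
  yield 1
  yield 2
  yield 3
Step 2: yield 75
Step 3: Delegates to helper(18):
  yield 18
  yield 19
  yield 20
Therefore res = [1, 2, 3, 75, 18, 19, 20].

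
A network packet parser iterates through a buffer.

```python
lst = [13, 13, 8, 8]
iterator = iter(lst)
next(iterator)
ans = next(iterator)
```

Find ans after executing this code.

Step 1: Create iterator over [13, 13, 8, 8].
Step 2: next() consumes 13.
Step 3: next() returns 13.
Therefore ans = 13.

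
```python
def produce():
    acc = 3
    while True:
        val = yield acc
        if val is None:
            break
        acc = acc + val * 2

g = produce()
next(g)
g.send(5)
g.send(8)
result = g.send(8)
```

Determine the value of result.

Step 1: next() -> yield acc=3.
Step 2: send(5) -> val=5, acc = 3 + 5*2 = 13, yield 13.
Step 3: send(8) -> val=8, acc = 13 + 8*2 = 29, yield 29.
Step 4: send(8) -> val=8, acc = 29 + 8*2 = 45, yield 45.
Therefore result = 45.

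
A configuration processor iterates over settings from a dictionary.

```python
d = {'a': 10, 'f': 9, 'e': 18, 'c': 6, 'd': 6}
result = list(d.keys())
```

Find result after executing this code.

Step 1: d.keys() returns the dictionary keys in insertion order.
Therefore result = ['a', 'f', 'e', 'c', 'd'].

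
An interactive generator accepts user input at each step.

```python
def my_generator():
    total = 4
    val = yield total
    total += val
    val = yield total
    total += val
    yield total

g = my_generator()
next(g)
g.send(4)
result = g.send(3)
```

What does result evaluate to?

Step 1: next() -> yield total=4.
Step 2: send(4) -> val=4, total = 4+4 = 8, yield 8.
Step 3: send(3) -> val=3, total = 8+3 = 11, yield 11.
Therefore result = 11.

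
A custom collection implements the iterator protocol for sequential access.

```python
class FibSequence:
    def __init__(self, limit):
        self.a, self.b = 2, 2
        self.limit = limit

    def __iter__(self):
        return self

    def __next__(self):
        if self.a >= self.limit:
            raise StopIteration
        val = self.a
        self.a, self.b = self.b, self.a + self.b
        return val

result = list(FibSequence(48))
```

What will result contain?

Step 1: Fibonacci-like sequence (a=2, b=2) until >= 48:
  Yield 2, then a,b = 2,4
  Yield 2, then a,b = 4,6
  Yield 4, then a,b = 6,10
  Yield 6, then a,b = 10,16
  Yield 10, then a,b = 16,26
  Yield 16, then a,b = 26,42
  Yield 26, then a,b = 42,68
  Yield 42, then a,b = 68,110
Step 2: 68 >= 48, stop.
Therefore result = [2, 2, 4, 6, 10, 16, 26, 42].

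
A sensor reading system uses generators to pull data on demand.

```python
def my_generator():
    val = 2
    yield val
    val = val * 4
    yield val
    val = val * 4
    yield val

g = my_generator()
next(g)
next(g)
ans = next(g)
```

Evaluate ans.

Step 1: Trace through generator execution:
  Yield 1: val starts at 2, yield 2
  Yield 2: val = 2 * 4 = 8, yield 8
  Yield 3: val = 8 * 4 = 32, yield 32
Step 2: First next() gets 2, second next() gets the second value, third next() yields 32.
Therefore ans = 32.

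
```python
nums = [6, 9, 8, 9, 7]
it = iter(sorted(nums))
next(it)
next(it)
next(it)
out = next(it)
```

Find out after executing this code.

Step 1: sorted([6, 9, 8, 9, 7]) = [6, 7, 8, 9, 9].
Step 2: Create iterator and skip 3 elements.
Step 3: next() returns 9.
Therefore out = 9.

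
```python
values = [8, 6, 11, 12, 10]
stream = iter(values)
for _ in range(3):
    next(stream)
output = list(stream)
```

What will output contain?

Step 1: Create iterator over [8, 6, 11, 12, 10].
Step 2: Advance 3 positions (consuming [8, 6, 11]).
Step 3: list() collects remaining elements: [12, 10].
Therefore output = [12, 10].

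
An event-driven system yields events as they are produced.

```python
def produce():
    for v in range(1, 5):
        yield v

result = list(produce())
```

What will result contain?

Step 1: The generator yields each value from range(1, 5).
Step 2: list() consumes all yields: [1, 2, 3, 4].
Therefore result = [1, 2, 3, 4].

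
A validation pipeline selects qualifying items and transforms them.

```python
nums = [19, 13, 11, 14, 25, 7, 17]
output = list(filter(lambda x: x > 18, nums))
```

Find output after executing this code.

Step 1: Filter elements > 18:
  19: kept
  13: removed
  11: removed
  14: removed
  25: kept
  7: removed
  17: removed
Therefore output = [19, 25].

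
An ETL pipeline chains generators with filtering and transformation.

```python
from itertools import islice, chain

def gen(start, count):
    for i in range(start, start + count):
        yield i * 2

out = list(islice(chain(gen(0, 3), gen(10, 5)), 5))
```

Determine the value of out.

Step 1: gen(0, 3) yields [0, 2, 4].
Step 2: gen(10, 5) yields [20, 22, 24, 26, 28].
Step 3: chain concatenates: [0, 2, 4, 20, 22, 24, 26, 28].
Step 4: islice takes first 5: [0, 2, 4, 20, 22].
Therefore out = [0, 2, 4, 20, 22].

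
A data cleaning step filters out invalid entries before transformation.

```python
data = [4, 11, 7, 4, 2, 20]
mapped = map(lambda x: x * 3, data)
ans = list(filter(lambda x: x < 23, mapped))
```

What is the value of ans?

Step 1: Map x * 3:
  4 -> 12
  11 -> 33
  7 -> 21
  4 -> 12
  2 -> 6
  20 -> 60
Step 2: Filter for < 23:
  12: kept
  33: removed
  21: kept
  12: kept
  6: kept
  60: removed
Therefore ans = [12, 21, 12, 6].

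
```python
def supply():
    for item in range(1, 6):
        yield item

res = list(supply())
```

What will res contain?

Step 1: The generator yields each value from range(1, 6).
Step 2: list() consumes all yields: [1, 2, 3, 4, 5].
Therefore res = [1, 2, 3, 4, 5].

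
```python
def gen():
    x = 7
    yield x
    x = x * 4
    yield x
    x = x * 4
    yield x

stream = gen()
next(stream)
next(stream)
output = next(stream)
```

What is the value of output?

Step 1: Trace through generator execution:
  Yield 1: x starts at 7, yield 7
  Yield 2: x = 7 * 4 = 28, yield 28
  Yield 3: x = 28 * 4 = 112, yield 112
Step 2: First next() gets 7, second next() gets the second value, third next() yields 112.
Therefore output = 112.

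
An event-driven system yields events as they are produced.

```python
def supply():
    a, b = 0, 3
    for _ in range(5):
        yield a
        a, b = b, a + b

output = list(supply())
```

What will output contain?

Step 1: Fibonacci-like sequence starting with a=0, b=3:
  Iteration 1: yield a=0, then a,b = 3,3
  Iteration 2: yield a=3, then a,b = 3,6
  Iteration 3: yield a=3, then a,b = 6,9
  Iteration 4: yield a=6, then a,b = 9,15
  Iteration 5: yield a=9, then a,b = 15,24
Therefore output = [0, 3, 3, 6, 9].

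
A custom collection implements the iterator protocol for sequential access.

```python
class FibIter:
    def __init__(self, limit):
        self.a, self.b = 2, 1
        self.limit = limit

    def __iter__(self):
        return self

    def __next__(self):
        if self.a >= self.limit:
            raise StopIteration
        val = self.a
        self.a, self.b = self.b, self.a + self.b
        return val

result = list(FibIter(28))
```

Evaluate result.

Step 1: Fibonacci-like sequence (a=2, b=1) until >= 28:
  Yield 2, then a,b = 1,3
  Yield 1, then a,b = 3,4
  Yield 3, then a,b = 4,7
  Yield 4, then a,b = 7,11
  Yield 7, then a,b = 11,18
  Yield 11, then a,b = 18,29
  Yield 18, then a,b = 29,47
Step 2: 29 >= 28, stop.
Therefore result = [2, 1, 3, 4, 7, 11, 18].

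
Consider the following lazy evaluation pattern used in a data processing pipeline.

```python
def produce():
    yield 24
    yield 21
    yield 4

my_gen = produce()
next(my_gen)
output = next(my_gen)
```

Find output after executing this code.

Step 1: produce() creates a generator.
Step 2: next(my_gen) yields 24 (consumed and discarded).
Step 3: next(my_gen) yields 21, assigned to output.
Therefore output = 21.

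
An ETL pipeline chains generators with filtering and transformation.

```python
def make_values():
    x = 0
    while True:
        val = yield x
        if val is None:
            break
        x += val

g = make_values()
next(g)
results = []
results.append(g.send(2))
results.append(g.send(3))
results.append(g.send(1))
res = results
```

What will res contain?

Step 1: next(g) -> yield 0.
Step 2: send(2) -> x = 2, yield 2.
Step 3: send(3) -> x = 5, yield 5.
Step 4: send(1) -> x = 6, yield 6.
Therefore res = [2, 5, 6].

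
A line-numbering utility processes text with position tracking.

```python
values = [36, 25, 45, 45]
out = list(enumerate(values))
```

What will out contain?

Step 1: enumerate pairs each element with its index:
  (0, 36)
  (1, 25)
  (2, 45)
  (3, 45)
Therefore out = [(0, 36), (1, 25), (2, 45), (3, 45)].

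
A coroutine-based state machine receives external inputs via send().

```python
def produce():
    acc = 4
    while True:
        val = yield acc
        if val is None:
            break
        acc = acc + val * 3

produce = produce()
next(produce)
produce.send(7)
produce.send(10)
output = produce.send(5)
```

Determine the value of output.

Step 1: next() -> yield acc=4.
Step 2: send(7) -> val=7, acc = 4 + 7*3 = 25, yield 25.
Step 3: send(10) -> val=10, acc = 25 + 10*3 = 55, yield 55.
Step 4: send(5) -> val=5, acc = 55 + 5*3 = 70, yield 70.
Therefore output = 70.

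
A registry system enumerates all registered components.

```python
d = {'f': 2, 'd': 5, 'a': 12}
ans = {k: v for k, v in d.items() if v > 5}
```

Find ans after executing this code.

Step 1: Filter items where value > 5:
  'f': 2 <= 5: removed
  'd': 5 <= 5: removed
  'a': 12 > 5: kept
Therefore ans = {'a': 12}.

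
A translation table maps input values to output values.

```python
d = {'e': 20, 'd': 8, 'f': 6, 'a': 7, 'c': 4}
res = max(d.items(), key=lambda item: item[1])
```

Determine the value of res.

Step 1: Find item with maximum value:
  ('e', 20)
  ('d', 8)
  ('f', 6)
  ('a', 7)
  ('c', 4)
Step 2: Maximum value is 20 at key 'e'.
Therefore res = ('e', 20).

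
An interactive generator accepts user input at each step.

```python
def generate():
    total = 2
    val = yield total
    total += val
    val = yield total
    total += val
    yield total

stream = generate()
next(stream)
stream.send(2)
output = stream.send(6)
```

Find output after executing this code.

Step 1: next() -> yield total=2.
Step 2: send(2) -> val=2, total = 2+2 = 4, yield 4.
Step 3: send(6) -> val=6, total = 4+6 = 10, yield 10.
Therefore output = 10.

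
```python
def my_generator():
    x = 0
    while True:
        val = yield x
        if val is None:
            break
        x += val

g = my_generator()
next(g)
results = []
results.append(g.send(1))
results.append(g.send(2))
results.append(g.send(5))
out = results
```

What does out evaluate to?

Step 1: next(g) -> yield 0.
Step 2: send(1) -> x = 1, yield 1.
Step 3: send(2) -> x = 3, yield 3.
Step 4: send(5) -> x = 8, yield 8.
Therefore out = [1, 3, 8].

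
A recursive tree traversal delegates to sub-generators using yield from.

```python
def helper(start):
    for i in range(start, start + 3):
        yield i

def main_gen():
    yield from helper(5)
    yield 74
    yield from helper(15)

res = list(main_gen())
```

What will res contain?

Step 1: main_gen() delegates to helper(5):
  yield 5
  yield 6
  yield 7
Step 2: yield 74
Step 3: Delegates to helper(15):
  yield 15
  yield 16
  yield 17
Therefore res = [5, 6, 7, 74, 15, 16, 17].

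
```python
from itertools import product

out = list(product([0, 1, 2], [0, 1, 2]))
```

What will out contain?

Step 1: product([0, 1, 2], [0, 1, 2]) gives all pairs:
  (0, 0)
  (0, 1)
  (0, 2)
  (1, 0)
  (1, 1)
  (1, 2)
  (2, 0)
  (2, 1)
  (2, 2)
Therefore out = [(0, 0), (0, 1), (0, 2), (1, 0), (1, 1), (1, 2), (2, 0), (2, 1), (2, 2)].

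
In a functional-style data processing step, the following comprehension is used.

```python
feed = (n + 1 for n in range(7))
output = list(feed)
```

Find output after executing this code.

Step 1: For each n in range(7), compute n+1:
  n=0: 0+1 = 1
  n=1: 1+1 = 2
  n=2: 2+1 = 3
  n=3: 3+1 = 4
  n=4: 4+1 = 5
  n=5: 5+1 = 6
  n=6: 6+1 = 7
Therefore output = [1, 2, 3, 4, 5, 6, 7].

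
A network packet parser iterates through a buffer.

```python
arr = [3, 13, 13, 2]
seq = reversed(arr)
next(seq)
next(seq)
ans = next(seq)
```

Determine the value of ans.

Step 1: reversed([3, 13, 13, 2]) gives iterator: [2, 13, 13, 3].
Step 2: First next() = 2, second next() = 13.
Step 3: Third next() = 13.
Therefore ans = 13.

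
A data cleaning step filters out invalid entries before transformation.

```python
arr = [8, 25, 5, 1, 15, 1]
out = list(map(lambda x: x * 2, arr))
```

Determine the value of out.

Step 1: Apply lambda x: x * 2 to each element:
  8 -> 16
  25 -> 50
  5 -> 10
  1 -> 2
  15 -> 30
  1 -> 2
Therefore out = [16, 50, 10, 2, 30, 2].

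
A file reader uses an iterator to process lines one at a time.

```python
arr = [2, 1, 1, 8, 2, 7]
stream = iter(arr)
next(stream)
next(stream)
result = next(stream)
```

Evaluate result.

Step 1: Create iterator over [2, 1, 1, 8, 2, 7].
Step 2: next() consumes 2.
Step 3: next() consumes 1.
Step 4: next() returns 1.
Therefore result = 1.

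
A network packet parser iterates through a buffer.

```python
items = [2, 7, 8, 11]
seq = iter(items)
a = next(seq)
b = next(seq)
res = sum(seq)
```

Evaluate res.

Step 1: Create iterator over [2, 7, 8, 11].
Step 2: a = next() = 2, b = next() = 7.
Step 3: sum() of remaining [8, 11] = 19.
Therefore res = 19.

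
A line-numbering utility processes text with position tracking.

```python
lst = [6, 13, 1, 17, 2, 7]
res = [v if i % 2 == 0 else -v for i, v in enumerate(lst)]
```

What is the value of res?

Step 1: For each (i, v), keep v if i is even, negate if odd:
  i=0 (even): keep 6
  i=1 (odd): negate to -13
  i=2 (even): keep 1
  i=3 (odd): negate to -17
  i=4 (even): keep 2
  i=5 (odd): negate to -7
Therefore res = [6, -13, 1, -17, 2, -7].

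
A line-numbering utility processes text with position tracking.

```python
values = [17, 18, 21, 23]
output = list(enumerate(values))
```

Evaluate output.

Step 1: enumerate pairs each element with its index:
  (0, 17)
  (1, 18)
  (2, 21)
  (3, 23)
Therefore output = [(0, 17), (1, 18), (2, 21), (3, 23)].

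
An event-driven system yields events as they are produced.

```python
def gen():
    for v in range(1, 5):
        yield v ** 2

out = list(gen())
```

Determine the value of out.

Step 1: For each v in range(1, 5), yield v**2:
  v=1: yield 1**2 = 1
  v=2: yield 2**2 = 4
  v=3: yield 3**2 = 9
  v=4: yield 4**2 = 16
Therefore out = [1, 4, 9, 16].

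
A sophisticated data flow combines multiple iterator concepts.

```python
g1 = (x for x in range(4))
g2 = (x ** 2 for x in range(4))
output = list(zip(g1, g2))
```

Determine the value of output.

Step 1: g1 produces [0, 1, 2, 3].
Step 2: g2 produces [0, 1, 4, 9].
Step 3: zip pairs them: [(0, 0), (1, 1), (2, 4), (3, 9)].
Therefore output = [(0, 0), (1, 1), (2, 4), (3, 9)].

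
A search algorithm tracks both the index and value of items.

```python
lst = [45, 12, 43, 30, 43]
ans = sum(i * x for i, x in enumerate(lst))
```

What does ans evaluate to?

Step 1: Compute i * x for each (i, x) in enumerate([45, 12, 43, 30, 43]):
  i=0, x=45: 0*45 = 0
  i=1, x=12: 1*12 = 12
  i=2, x=43: 2*43 = 86
  i=3, x=30: 3*30 = 90
  i=4, x=43: 4*43 = 172
Step 2: sum = 0 + 12 + 86 + 90 + 172 = 360.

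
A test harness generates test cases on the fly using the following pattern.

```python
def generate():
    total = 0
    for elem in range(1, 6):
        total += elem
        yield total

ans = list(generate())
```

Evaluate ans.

Step 1: Generator accumulates running sum:
  elem=1: total = 1, yield 1
  elem=2: total = 3, yield 3
  elem=3: total = 6, yield 6
  elem=4: total = 10, yield 10
  elem=5: total = 15, yield 15
Therefore ans = [1, 3, 6, 10, 15].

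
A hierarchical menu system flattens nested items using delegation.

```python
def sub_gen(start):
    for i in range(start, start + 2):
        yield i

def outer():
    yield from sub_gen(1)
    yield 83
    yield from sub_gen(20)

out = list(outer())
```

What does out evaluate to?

Step 1: outer() delegates to sub_gen(1):
  yield 1
  yield 2
Step 2: yield 83
Step 3: Delegates to sub_gen(20):
  yield 20
  yield 21
Therefore out = [1, 2, 83, 20, 21].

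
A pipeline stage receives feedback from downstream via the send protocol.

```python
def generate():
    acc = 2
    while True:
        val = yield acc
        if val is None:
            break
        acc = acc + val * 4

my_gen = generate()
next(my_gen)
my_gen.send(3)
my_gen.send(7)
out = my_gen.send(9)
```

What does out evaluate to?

Step 1: next() -> yield acc=2.
Step 2: send(3) -> val=3, acc = 2 + 3*4 = 14, yield 14.
Step 3: send(7) -> val=7, acc = 14 + 7*4 = 42, yield 42.
Step 4: send(9) -> val=9, acc = 42 + 9*4 = 78, yield 78.
Therefore out = 78.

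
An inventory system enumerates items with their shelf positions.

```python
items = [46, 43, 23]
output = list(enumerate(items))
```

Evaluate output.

Step 1: enumerate pairs each element with its index:
  (0, 46)
  (1, 43)
  (2, 23)
Therefore output = [(0, 46), (1, 43), (2, 23)].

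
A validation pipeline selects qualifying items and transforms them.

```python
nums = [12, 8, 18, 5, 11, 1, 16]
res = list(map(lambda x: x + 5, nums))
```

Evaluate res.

Step 1: Apply lambda x: x + 5 to each element:
  12 -> 17
  8 -> 13
  18 -> 23
  5 -> 10
  11 -> 16
  1 -> 6
  16 -> 21
Therefore res = [17, 13, 23, 10, 16, 6, 21].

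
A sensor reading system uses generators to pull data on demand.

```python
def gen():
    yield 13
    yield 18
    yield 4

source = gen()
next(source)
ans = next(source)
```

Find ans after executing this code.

Step 1: gen() creates a generator.
Step 2: next(source) yields 13 (consumed and discarded).
Step 3: next(source) yields 18, assigned to ans.
Therefore ans = 18.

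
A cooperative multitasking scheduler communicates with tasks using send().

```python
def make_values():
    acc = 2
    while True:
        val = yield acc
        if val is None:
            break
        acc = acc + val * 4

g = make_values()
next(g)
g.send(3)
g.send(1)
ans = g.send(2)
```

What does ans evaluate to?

Step 1: next() -> yield acc=2.
Step 2: send(3) -> val=3, acc = 2 + 3*4 = 14, yield 14.
Step 3: send(1) -> val=1, acc = 14 + 1*4 = 18, yield 18.
Step 4: send(2) -> val=2, acc = 18 + 2*4 = 26, yield 26.
Therefore ans = 26.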